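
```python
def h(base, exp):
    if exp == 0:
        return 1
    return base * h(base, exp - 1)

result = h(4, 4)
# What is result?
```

h(4, 4) = 4 * 4 * 4 * 4 = 256

Answer: 256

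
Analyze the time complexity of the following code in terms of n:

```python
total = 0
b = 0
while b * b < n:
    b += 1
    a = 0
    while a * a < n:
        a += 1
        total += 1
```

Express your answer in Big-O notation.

Each loop level contributes: √n × √n. Multiplying the contributions gives O(n).

Answer: O(n)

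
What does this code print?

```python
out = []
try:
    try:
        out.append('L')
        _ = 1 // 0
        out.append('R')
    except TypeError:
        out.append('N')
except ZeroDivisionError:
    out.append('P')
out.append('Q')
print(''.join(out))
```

Execution trace: 'L' (try body) → 'P' (outer except ZeroDivisionError) → 'Q' (after the try/except). Output: LPQ

Answer: LPQ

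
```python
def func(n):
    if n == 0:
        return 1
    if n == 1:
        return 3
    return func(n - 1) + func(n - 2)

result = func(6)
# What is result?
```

Build up from base cases: func(0)=1, func(1)=3, func(2)=4, func(3)=7, func(4)=11, func(5)=18, func(6)=29

Answer: 29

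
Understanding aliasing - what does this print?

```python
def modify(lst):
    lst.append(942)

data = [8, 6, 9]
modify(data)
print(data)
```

Key concept: function modifies passed list.
Step by step:
`data = [8, 6, 9]` → data = [8, 6, 9]
`modify(data)` → data = [8, 6, 9, 942]
`print(data)` → prints [8, 6, 9, 942]

Answer: [8, 6, 9, 942]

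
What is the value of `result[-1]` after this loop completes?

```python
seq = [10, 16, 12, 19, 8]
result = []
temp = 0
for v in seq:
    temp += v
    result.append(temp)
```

Cumulative sum ends at 65
`result` takes the values: [] → [10] → [10, 26] → [10, 26, 38] → [10, 26, 38, 57] → [10, 26, 38, 57, 65]
So `result[-1]` = 65

Answer: 65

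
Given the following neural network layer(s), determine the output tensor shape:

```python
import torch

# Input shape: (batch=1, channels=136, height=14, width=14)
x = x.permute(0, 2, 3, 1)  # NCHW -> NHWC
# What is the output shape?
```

Input: (1, 136, 14, 14) -> Output: (1, 14, 14, 136)

Answer: (1, 14, 14, 136)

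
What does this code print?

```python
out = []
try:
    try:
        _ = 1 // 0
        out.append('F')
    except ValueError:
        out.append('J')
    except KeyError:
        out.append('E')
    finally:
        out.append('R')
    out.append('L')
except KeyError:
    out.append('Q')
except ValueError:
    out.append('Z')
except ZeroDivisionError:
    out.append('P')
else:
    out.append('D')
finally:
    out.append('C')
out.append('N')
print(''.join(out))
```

Execution trace: 'R' (inner finally) → 'P' (except ZeroDivisionError) → 'C' (finally) → 'N' (after the try/except). Output: RPCN

Answer: RPCN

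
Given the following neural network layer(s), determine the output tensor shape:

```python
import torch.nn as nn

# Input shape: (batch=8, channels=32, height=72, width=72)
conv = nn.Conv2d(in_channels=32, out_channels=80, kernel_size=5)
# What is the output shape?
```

Input: (8, 32, 72, 72) -> Output: (8, 80, 68, 68)

Answer: (8, 80, 68, 68)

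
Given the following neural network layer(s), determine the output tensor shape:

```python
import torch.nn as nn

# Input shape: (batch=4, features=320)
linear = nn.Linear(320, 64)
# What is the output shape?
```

Input: (4, 320) -> Output: (4, 64)

Answer: (4, 64)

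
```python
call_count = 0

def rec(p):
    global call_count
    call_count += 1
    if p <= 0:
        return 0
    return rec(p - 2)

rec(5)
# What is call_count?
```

Linear recursion stepping by 2: 4 calls from p=5 down to ≤0.

Answer: 4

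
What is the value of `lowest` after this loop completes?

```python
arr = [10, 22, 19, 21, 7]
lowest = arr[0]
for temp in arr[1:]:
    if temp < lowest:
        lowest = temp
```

Minimum of [10, 22, 19, 21, 7]
`lowest` takes the values: 10 → 7

Answer: 7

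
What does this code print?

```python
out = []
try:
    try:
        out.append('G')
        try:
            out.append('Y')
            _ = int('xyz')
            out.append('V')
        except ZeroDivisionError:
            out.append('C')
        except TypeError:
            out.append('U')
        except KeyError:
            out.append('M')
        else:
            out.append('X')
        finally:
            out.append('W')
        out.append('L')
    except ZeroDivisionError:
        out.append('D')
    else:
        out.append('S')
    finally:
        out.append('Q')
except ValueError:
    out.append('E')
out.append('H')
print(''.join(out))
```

Execution trace: 'G' (try body) → 'Y' (inner try body) → 'W' (inner finally) → 'Q' (finally) → 'E' (outer except ValueError) → 'H' (after the try/except). Output: GYWQEH

Answer: GYWQEH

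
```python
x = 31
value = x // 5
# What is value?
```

Trace:
`x = 31` → x = 31
`value = x // 5` → value = 6
So value = 6

Answer: 6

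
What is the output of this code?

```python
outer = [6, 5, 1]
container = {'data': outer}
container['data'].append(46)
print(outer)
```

Key concept: dict holds reference to list.
Step by step:
`outer = [6, 5, 1]` → outer = [6, 5, 1]
`container = {'data': outer}` → container = {'data': [6, 5, 1]}
`container['data'].append(46)` → outer = [6, 5, 1, 46]; container = {'data': [6, 5, 1, 46]}
`print(outer)` → prints [6, 5, 1, 46]

Answer: [6, 5, 1, 46]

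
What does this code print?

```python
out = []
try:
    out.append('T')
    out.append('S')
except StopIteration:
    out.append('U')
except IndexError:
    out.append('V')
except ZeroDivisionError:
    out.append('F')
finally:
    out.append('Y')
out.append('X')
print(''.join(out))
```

Execution trace: 'T' (try body) → 'S' (try body, no exception) → 'Y' (finally) → 'X' (after the try/except). Output: TSYX

Answer: TSYX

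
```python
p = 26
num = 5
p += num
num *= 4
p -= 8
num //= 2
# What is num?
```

Trace:
`p = 26` → p = 26
`num = 5` → num = 5
`p += num` → p = 31
`num *= 4` → num = 20
`p -= 8` → p = 23
`num //= 2` → num = 10
So num = 10

Answer: 10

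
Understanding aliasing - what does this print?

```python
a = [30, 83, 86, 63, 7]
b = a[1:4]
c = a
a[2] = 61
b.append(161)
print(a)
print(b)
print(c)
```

Key concept: slice vs alias.
Step by step:
`a = [30, 83, 86, 63, 7]` → a = [30, 83, 86, 63, 7]
`b = a[1:4]` → b = [83, 86, 63]
`c = a` → c = [30, 83, 86, 63, 7] (same object as a)
`a[2] = 61` → a = [30, 83, 61, 63, 7] (same object as c); c = [30, 83, 61, 63, 7] (same object as a)
`b.append(161)` → b = [83, 86, 63, 161]
`print(a)` → prints [30, 83, 61, 63, 7]
`print(b)` → prints [83, 86, 63, 161]
`print(c)` → prints [30, 83, 61, 63, 7]

Answer:
[30, 83, 61, 63, 7]
[83, 86, 63, 161]
[30, 83, 61, 63, 7]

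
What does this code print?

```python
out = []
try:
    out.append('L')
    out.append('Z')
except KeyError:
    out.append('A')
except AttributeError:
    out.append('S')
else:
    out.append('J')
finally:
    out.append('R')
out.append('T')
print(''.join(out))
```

Execution trace: 'L' (try body) → 'Z' (try body, no exception) → 'J' (else) → 'R' (finally) → 'T' (after the try/except). Output: LZJRT

Answer: LZJRT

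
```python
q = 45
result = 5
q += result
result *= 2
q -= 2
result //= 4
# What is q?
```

Trace:
`q = 45` → q = 45
`result = 5` → result = 5
`q += result` → q = 50
`result *= 2` → result = 10
`q -= 2` → q = 48
`result //= 4` → result = 2
So q = 48

Answer: 48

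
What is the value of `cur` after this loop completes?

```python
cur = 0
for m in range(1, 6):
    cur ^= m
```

XOR of 1 to 5
`cur` takes the values: 0 → 1 → 3 → 0 → 4 → 1

Answer: 1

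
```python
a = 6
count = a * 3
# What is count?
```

Trace:
`a = 6` → a = 6
`count = a * 3` → count = 18
So count = 18

Answer: 18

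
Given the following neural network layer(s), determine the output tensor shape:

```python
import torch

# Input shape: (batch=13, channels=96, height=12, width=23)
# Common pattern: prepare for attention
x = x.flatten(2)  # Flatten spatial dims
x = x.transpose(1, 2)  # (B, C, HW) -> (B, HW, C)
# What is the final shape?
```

Input: (13, 96, 12, 23) -> after flatten(2): (13, 96, 276) -> Output: (13, 276, 96)

Answer: (13, 276, 96)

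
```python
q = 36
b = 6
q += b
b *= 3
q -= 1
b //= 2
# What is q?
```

Trace:
`q = 36` → q = 36
`b = 6` → b = 6
`q += b` → q = 42
`b *= 3` → b = 18
`q -= 1` → q = 41
`b //= 2` → b = 9
So q = 41

Answer: 41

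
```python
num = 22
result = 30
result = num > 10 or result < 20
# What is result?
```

Trace:
`num = 22` → num = 22
`result = 30` → result = 30
`result = num > 10 or result < 20` → result = True
So result = True

Answer: True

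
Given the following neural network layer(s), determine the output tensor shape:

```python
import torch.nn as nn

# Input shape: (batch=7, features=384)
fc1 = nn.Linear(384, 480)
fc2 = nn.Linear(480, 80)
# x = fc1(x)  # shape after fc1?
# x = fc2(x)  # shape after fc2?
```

Input: (7, 384) -> after fc1: (7, 480) -> Output: (7, 80)

Answer: (7, 80)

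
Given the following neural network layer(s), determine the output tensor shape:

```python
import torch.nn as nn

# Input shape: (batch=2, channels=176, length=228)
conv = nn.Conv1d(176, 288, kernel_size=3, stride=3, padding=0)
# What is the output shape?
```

Input: (2, 176, 228) -> Output: (2, 288, 76)

Answer: (2, 288, 76)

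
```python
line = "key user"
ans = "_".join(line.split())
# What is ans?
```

Trace:
`line = "key user"` → line = 'key user'
`ans = "_".join(line.split())` → ans = 'key_user'
So ans = 'key_user'

Answer: 'key_user'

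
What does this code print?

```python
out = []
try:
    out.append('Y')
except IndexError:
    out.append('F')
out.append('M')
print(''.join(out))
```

Execution trace: 'Y' (try body, no exception) → 'M' (after the try/except). Output: YM

Answer: YM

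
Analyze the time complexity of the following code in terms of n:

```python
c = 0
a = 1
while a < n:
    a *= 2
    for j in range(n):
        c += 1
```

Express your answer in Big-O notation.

Each loop level contributes: log n × n. Multiplying the contributions gives O(n log n).

Answer: O(n log n)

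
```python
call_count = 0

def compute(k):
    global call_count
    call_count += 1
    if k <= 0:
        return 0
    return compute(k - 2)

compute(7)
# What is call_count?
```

Linear recursion stepping by 2: 5 calls from k=7 down to ≤0.

Answer: 5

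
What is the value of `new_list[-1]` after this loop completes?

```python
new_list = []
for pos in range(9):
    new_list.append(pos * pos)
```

Last element of squares 0 to 8
`new_list` takes the values: [] → [0] → [0, 1] → [0, 1, 4] → [0, 1, 4, 9] → [0, 1, 4, 9, 16] → [0, 1, 4, 9, 16, 25] → [0, 1, 4, 9, 16, 25, 36] → [0, 1, 4, 9, 16, 25, 36, 49] → [0, 1, 4, 9, 16, 25, 36, 49, 64]
So `new_list[-1]` = 64

Answer: 64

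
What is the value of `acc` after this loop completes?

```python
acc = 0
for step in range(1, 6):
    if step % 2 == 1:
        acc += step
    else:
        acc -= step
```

Add odd, subtract even
`acc` takes the values: 0 → 1 → -1 → 2 → -2 → 3

Answer: 3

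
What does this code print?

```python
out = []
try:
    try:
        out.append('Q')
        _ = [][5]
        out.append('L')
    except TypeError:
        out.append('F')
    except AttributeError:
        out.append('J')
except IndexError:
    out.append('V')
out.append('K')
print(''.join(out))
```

Execution trace: 'Q' (inner try body) → 'V' (outer except IndexError) → 'K' (after the try/except). Output: QVK

Answer: QVK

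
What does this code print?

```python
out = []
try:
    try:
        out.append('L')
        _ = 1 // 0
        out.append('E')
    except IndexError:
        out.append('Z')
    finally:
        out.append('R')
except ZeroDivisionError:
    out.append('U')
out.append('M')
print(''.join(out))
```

Execution trace: 'L' (try body) → 'R' (finally) → 'U' (outer except ZeroDivisionError) → 'M' (after the try/except). Output: LRUM

Answer: LRUM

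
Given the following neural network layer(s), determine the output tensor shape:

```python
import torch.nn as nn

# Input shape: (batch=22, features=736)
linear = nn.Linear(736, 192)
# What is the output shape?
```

Input: (22, 736) -> Output: (22, 192)

Answer: (22, 192)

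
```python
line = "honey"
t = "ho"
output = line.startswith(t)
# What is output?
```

Trace:
`line = "honey"` → line = 'honey'
`t = "ho"` → t = 'ho'
`output = line.startswith(t)` → output = True
So output = True

Answer: True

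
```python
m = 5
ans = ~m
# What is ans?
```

Trace:
`m = 5` → m = 5
`ans = ~m` → ans = -6
So ans = -6

Answer: -6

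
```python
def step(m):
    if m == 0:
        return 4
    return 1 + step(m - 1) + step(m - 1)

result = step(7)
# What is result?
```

step(m) = 1 + 2·step(m-1), step(0)=4. Closed form: (4+1)·2^7 - 1 = 639.

Answer: 639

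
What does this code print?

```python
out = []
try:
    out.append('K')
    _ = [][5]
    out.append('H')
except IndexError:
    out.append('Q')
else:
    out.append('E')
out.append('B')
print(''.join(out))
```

Execution trace: 'K' (try body) → 'Q' (except IndexError) → 'B' (after the try/except). Output: KQB

Answer: KQB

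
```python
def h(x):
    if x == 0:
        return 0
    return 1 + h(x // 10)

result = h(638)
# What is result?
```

Count of digits of 638: 3

Answer: 3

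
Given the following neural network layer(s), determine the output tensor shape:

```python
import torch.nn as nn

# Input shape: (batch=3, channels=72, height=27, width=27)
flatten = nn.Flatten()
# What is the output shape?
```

Input: (3, 72, 27, 27) -> Output: (3, 52488)

Answer: (3, 52488)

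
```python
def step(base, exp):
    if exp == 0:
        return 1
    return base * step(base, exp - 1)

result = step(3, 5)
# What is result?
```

step(3, 5) = 3 * 3 * 3 * 3 * 3 = 243

Answer: 243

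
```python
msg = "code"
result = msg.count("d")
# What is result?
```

Trace:
`msg = "code"` → msg = 'code'
`result = msg.count("d")` → result = 1
So result = 1

Answer: 1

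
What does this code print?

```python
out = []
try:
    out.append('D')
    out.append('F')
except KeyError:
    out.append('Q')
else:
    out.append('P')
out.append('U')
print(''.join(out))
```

Execution trace: 'D' (try body) → 'F' (try body, no exception) → 'P' (else) → 'U' (after the try/except). Output: DFPU

Answer: DFPU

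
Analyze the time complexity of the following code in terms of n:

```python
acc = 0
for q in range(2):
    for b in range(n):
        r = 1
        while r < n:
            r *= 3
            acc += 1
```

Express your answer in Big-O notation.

Each loop level contributes: 1 × n × log n. Multiplying the contributions gives O(n log n).

Answer: O(n log n)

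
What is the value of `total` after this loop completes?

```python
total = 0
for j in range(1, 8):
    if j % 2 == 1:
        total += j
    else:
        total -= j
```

Add odd, subtract even
`total` takes the values: 0 → 1 → -1 → 2 → -2 → 3 → -3 → 4

Answer: 4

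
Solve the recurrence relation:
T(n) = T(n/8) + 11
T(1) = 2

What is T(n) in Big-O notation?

Each step divides n by 8 and adds 11. After log_8(n) steps we reach T(1)=2. So T(n) = 11·log_8(n) + 2 = O(log n).

Answer: O(log n)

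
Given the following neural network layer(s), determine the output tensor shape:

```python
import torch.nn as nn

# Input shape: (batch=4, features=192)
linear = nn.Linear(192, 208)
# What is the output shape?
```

Input: (4, 192) -> Output: (4, 208)

Answer: (4, 208)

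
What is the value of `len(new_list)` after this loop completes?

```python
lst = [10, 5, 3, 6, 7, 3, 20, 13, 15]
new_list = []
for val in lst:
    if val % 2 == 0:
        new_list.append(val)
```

Count even numbers in [10, 5, 3, 6, 7, 3, 20, 13, 15]
`new_list` takes the values: [] → [10] → [10, 6] → [10, 6, 20]
So `len(new_list)` = 3

Answer: 3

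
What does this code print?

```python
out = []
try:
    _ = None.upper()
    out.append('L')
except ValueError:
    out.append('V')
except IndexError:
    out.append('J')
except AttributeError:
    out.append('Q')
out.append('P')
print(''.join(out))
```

Execution trace: 'Q' (except AttributeError) → 'P' (after the try/except). Output: QP

Answer: QP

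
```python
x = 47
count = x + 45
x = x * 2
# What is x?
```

Trace:
`x = 47` → x = 47
`count = x + 45` → count = 92
`x = x * 2` → x = 94
So x = 94

Answer: 94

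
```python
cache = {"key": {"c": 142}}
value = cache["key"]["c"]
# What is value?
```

Trace:
`cache = {"key": {"c": 142}}` → cache = {'key': {'c': 142}}
`value = cache["key"]["c"]` → value = 142
So value = 142

Answer: 142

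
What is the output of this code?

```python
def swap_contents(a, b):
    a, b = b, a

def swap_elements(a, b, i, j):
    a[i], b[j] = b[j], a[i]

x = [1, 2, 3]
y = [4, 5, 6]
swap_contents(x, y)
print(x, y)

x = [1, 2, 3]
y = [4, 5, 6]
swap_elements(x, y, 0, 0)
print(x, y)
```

Key concept: parameter rebinding vs mutation.
Step by step:
`x = [1, 2, 3]` → x = [1, 2, 3]
`y = [4, 5, 6]` → y = [4, 5, 6]
`swap_contents(x, y)` → no visible change to tracked variables
`print(x, y)` → prints [1, 2, 3] [4, 5, 6]
`x = [1, 2, 3]` → x = [1, 2, 3]
`y = [4, 5, 6]` → y = [4, 5, 6]
`swap_elements(x, y, 0, 0)` → x = [4, 2, 3]; y = [1, 5, 6]
`print(x, y)` → prints [4, 2, 3] [1, 5, 6]

Answer:
[1, 2, 3] [4, 5, 6]
[4, 2, 3] [1, 5, 6]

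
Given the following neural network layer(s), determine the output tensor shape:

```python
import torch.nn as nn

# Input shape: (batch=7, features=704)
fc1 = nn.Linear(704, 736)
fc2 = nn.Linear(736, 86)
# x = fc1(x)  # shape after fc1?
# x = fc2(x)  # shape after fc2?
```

Input: (7, 704) -> after fc1: (7, 736) -> Output: (7, 86)

Answer: (7, 86)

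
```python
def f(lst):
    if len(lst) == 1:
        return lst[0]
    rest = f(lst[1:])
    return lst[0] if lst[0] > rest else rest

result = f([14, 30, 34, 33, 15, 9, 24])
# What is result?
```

Recursive max over [14, 30, 34, 33, 15, 9, 24] = 34

Answer: 34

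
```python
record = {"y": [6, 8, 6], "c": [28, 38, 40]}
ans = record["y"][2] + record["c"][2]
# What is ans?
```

Trace:
`record = {"y": [6, 8, 6], "c": [28, 38, 40]}` → record = {'y': [6, 8, 6], 'c': [28, 38, 40]}
`ans = record["y"][2] + record["c"][2]` → ans = 46
So ans = 46

Answer: 46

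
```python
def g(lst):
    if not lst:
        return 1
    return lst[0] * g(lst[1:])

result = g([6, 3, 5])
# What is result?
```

Product over [6, 3, 5] = 6 * 3 * 5 = 90

Answer: 90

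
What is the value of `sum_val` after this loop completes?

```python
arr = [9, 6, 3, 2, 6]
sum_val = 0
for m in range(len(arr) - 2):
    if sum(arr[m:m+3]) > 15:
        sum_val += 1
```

Count windows with sum > 15
`sum_val` takes the values: 0 → 1

Answer: 1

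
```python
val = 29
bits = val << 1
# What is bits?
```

Trace:
`val = 29` → val = 29
`bits = val << 1` → bits = 58
So bits = 58

Answer: 58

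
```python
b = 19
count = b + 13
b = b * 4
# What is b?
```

Trace:
`b = 19` → b = 19
`count = b + 13` → count = 32
`b = b * 4` → b = 76
So b = 76

Answer: 76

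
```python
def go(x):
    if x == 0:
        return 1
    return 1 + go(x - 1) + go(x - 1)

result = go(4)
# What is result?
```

go(x) = 1 + 2·go(x-1), go(0)=1. Closed form: (1+1)·2^4 - 1 = 31.

Answer: 31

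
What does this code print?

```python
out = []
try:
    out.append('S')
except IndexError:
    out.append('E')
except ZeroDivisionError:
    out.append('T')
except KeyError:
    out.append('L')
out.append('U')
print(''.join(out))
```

Execution trace: 'S' (try body, no exception) → 'U' (after the try/except). Output: SU

Answer: SU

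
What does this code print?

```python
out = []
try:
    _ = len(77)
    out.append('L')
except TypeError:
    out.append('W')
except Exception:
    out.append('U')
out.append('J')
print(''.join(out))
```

Execution trace: 'W' (except TypeError) → 'J' (after the try/except). Output: WJ

Answer: WJ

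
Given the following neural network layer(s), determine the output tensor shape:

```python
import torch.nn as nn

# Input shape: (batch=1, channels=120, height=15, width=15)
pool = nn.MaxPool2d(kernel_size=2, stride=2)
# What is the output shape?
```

Input: (1, 120, 15, 15) -> Output: (1, 120, 7, 7)

Answer: (1, 120, 7, 7)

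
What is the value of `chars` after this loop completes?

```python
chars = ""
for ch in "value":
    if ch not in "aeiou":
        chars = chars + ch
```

Remove vowels from 'value'
`chars` takes the values: "" → "v" → "vl"

Answer: "vl"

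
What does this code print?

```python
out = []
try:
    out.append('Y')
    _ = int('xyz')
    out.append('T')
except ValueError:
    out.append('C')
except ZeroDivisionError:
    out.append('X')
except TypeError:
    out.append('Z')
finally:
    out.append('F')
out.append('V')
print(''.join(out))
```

Execution trace: 'Y' (try body) → 'C' (except ValueError) → 'F' (finally) → 'V' (after the try/except). Output: YCFV

Answer: YCFV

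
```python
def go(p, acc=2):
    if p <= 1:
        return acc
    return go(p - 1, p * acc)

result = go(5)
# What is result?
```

Accumulator trace (n, acc): (5, 2) -> (4, 10) -> (3, 40) -> (2, 120) -> (1, 240) -> return 240

Answer: 240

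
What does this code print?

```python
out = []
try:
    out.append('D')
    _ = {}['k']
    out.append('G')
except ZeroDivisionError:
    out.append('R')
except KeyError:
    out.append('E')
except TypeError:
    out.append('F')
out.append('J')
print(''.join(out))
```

Execution trace: 'D' (try body) → 'E' (except KeyError) → 'J' (after the try/except). Output: DEJ

Answer: DEJ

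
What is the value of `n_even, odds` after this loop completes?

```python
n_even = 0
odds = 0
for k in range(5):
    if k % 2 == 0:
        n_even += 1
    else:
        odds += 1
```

Count evens and odds in range(5)
`n_even, odds` takes the values: (0, 0) → (1, 0) → (1, 1) → (2, 1) → (2, 2) → (3, 2)

Answer: 3, 2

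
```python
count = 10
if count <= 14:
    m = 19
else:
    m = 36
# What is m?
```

Trace:
`count = 10` → count = 10
`if count <= 14: ...` → count <= 14 is True → m = 19
So m = 19

Answer: 19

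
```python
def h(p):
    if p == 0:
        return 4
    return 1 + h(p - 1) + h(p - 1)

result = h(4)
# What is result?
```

h(p) = 1 + 2·h(p-1), h(0)=4. Closed form: (4+1)·2^4 - 1 = 79.

Answer: 79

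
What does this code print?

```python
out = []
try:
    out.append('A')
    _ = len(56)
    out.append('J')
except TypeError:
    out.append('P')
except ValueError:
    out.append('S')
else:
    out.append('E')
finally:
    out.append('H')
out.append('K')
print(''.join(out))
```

Execution trace: 'A' (try body) → 'P' (except TypeError) → 'H' (finally) → 'K' (after the try/except). Output: APHK

Answer: APHK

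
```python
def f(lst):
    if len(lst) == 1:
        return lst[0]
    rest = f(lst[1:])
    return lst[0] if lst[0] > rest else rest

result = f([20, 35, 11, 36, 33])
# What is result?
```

Recursive max over [20, 35, 11, 36, 33] = 36

Answer: 36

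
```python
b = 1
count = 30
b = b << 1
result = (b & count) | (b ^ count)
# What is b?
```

Trace:
`b = 1` → b = 1
`count = 30` → count = 30
`b = b << 1` → b = 2
`result = (b & count) | (b ^ count)` → result = 30
So b = 2

Answer: 2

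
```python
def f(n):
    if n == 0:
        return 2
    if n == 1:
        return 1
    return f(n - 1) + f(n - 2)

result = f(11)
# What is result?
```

Build up from base cases: f(0)=2, f(1)=1, f(2)=3, f(3)=4, f(4)=7, f(5)=11, f(6)=18, ..., f(11)=199

Answer: 199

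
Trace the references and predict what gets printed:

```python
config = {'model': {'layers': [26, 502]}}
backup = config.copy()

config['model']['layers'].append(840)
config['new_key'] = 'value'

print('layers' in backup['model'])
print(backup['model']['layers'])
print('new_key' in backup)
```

Key concept: shallow copy gotcha with nested dict.
Step by step:
`config = {'model': {'layers': [26, 502]}}` → config = {'model': {'layers': [26, 502]}}
`backup = config.copy()` → backup = {'model': {'layers': [26, 502]}}
`config['model']['layers'].append(840)` → config = {'model': {'layers': [26, 502, 840]}}; backup = {'model': {'layers': [26, 502, 840]}}
`config['new_key'] = 'value'` → config = {'model': {'layers': [26, 502, 840]}, 'new_key': 'value'}
`print('layers' in backup['model'])` → prints True
`print(backup['model']['layers'])` → prints [26, 502, 840]
`print('new_key' in backup)` → prints False

Answer:
True
[26, 502, 840]
False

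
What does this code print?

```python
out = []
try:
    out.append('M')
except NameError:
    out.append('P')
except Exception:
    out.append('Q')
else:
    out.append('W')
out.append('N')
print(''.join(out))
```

Execution trace: 'M' (try body, no exception) → 'W' (else) → 'N' (after the try/except). Output: MWN

Answer: MWN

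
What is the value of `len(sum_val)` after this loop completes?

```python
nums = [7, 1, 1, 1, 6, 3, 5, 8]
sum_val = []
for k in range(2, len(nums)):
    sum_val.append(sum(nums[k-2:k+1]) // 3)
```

Number of 3-element averages
`sum_val` takes the values: [] → [3] → [3, 1] → [3, 1, 2] → [3, 1, 2, 3] → [3, 1, 2, 3, 4] → [3, 1, 2, 3, 4, 5]
So `len(sum_val)` = 6

Answer: 6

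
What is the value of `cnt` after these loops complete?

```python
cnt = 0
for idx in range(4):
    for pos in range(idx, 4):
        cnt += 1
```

Upper triangle: 4 + 3 + ... + 1
`cnt` takes the values: 0 → 1 → 2 → 3 → 4 → 5 → 6 → 7 → 8 → 9 → 10

Answer: 10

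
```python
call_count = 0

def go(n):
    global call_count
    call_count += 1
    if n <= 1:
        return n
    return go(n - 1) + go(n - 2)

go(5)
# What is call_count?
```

Calls(n) = 1 + Calls(n-1) + Calls(n-2); Calls(0)=Calls(1)=1. For n=5 this gives 15.

Answer: 15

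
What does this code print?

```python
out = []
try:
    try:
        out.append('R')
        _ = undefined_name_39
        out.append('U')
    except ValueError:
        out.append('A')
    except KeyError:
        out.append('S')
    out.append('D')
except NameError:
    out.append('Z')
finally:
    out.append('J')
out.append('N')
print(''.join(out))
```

Execution trace: 'R' (inner try body) → 'Z' (except NameError) → 'J' (finally) → 'N' (after the try/except). Output: RZJN

Answer: RZJN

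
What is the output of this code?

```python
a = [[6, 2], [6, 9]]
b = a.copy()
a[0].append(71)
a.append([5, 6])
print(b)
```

Key concept: shallow copy with nested lists.
Step by step:
`a = [[6, 2], [6, 9]]` → a = [[6, 2], [6, 9]]
`b = a.copy()` → b = [[6, 2], [6, 9]]
`a[0].append(71)` → a = [[6, 2, 71], [6, 9]]; b = [[6, 2, 71], [6, 9]]
`a.append([5, 6])` → a = [[6, 2, 71], [6, 9], [5, 6]]
`print(b)` → prints [[6, 2, 71], [6, 9]]

Answer: [[6, 2, 71], [6, 9]]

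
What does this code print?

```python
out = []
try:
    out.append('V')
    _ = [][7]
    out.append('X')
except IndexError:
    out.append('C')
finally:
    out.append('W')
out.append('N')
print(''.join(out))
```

Execution trace: 'V' (try body) → 'C' (except IndexError) → 'W' (finally) → 'N' (after the try/except). Output: VCWN

Answer: VCWN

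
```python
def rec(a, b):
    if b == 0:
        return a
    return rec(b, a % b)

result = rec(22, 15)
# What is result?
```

rec(22, 15) -> rec(15, 7) -> rec(7, 1) -> rec(1, 0) -> 1

Answer: 1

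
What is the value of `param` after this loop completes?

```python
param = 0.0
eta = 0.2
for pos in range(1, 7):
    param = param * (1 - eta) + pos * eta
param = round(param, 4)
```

Moving average with lr=0.2
`param` takes the values: 0.0 → 0.2 → 0.56 → 1.048 → 1.6384 → 2.31072 → 3.048576 → 3.0486

Answer: 3.0486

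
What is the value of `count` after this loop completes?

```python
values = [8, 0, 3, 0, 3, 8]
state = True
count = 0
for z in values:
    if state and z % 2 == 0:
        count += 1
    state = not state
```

Count even values at even positions
`count` takes the values: 0 → 1

Answer: 1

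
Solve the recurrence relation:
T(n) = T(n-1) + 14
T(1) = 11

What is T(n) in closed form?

Unrolling: T(n) = T(1) + 14·(n-1) = 11 + 14(n-1) = 14n - 3.

Answer: T(n) = 14n - 3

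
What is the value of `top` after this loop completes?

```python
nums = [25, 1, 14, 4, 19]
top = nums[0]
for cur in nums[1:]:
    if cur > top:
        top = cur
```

Maximum of [25, 1, 14, 4, 19]
`top` takes the values: 25

Answer: 25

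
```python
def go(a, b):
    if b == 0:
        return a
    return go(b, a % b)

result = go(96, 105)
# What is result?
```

go(96, 105) -> go(105, 96) -> go(96, 9) -> go(9, 6) -> go(6, 3) -> go(3, 0) -> 3

Answer: 3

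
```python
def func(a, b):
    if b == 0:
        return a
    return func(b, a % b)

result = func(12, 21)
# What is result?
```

func(12, 21) -> func(21, 12) -> func(12, 9) -> func(9, 3) -> func(3, 0) -> 3

Answer: 3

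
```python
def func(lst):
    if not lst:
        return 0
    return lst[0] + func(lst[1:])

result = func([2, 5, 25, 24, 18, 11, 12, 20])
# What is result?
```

2 + 5 + 25 + 24 + 18 + 11 + 12 + 20 + 0 = 117

Answer: 117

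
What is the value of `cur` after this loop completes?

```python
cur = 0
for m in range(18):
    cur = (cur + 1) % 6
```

Increment mod 6, 18 times = 0
`cur` takes the values: 0 → 1 → 2 → 3 → 4 → 5 → 0 → 1 → 2 → 3 → 4 → 5 → 0 → 1 → 2 → 3 → 4 → 5 → 0

Answer: 0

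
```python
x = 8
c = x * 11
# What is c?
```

Trace:
`x = 8` → x = 8
`c = x * 11` → c = 88
So c = 88

Answer: 88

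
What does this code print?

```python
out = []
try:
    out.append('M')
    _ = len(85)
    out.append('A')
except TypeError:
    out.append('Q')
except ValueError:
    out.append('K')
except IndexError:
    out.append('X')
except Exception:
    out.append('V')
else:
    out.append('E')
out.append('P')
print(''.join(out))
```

Execution trace: 'M' (try body) → 'Q' (except TypeError) → 'P' (after the try/except). Output: MQP

Answer: MQP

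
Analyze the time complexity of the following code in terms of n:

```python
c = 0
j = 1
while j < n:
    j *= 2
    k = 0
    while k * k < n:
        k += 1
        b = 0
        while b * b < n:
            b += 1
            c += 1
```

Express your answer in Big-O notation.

Each loop level contributes: log n × √n × √n. Multiplying the contributions gives O(n log n).

Answer: O(n log n)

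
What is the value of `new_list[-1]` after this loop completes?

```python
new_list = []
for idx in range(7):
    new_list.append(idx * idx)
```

Last element of squares 0 to 6
`new_list` takes the values: [] → [0] → [0, 1] → [0, 1, 4] → [0, 1, 4, 9] → [0, 1, 4, 9, 16] → [0, 1, 4, 9, 16, 25] → [0, 1, 4, 9, 16, 25, 36]
So `new_list[-1]` = 36

Answer: 36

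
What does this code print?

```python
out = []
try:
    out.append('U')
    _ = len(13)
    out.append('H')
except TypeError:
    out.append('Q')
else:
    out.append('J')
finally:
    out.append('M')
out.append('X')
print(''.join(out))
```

Execution trace: 'U' (try body) → 'Q' (except TypeError) → 'M' (finally) → 'X' (after the try/except). Output: UQMX

Answer: UQMX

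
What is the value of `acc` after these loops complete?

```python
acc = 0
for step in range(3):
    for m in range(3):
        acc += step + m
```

Sum of all step+m for step,m in 3x3
`acc` takes the values: 0 → 1 → 3 → 4 → 6 → 9 → 11 → 14 → 18

Answer: 18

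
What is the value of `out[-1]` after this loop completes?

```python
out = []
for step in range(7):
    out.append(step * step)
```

Last element of squares 0 to 6
`out` takes the values: [] → [0] → [0, 1] → [0, 1, 4] → [0, 1, 4, 9] → [0, 1, 4, 9, 16] → [0, 1, 4, 9, 16, 25] → [0, 1, 4, 9, 16, 25, 36]
So `out[-1]` = 36

Answer: 36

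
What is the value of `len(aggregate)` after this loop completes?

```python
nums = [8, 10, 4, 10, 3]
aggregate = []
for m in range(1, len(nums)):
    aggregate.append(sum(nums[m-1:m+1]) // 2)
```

Number of 2-element averages
`aggregate` takes the values: [] → [9] → [9, 7] → [9, 7, 7] → [9, 7, 7, 6]
So `len(aggregate)` = 4

Answer: 4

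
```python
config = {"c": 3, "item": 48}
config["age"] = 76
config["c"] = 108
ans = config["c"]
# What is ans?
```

Trace:
`config = {"c": 3, "item": 48}` → config = {'c': 3, 'item': 48}
`config["age"] = 76` → config = {'c': 3, 'item': 48, 'age': 76}
`config["c"] = 108` → config = {'c': 108, 'item': 48, 'age': 76}
`ans = config["c"]` → ans = 108
So ans = 108

Answer: 108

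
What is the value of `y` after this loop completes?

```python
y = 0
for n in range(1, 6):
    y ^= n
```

XOR of 1 to 5
`y` takes the values: 0 → 1 → 3 → 0 → 4 → 1

Answer: 1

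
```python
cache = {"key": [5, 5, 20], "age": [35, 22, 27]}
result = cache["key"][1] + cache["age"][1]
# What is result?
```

Trace:
`cache = {"key": [5, 5, 20], "age": [35, 22, 27]}` → cache = {'key': [5, 5, 20], 'age': [35, 22, 27]}
`result = cache["key"][1] + cache["age"][1]` → result = 27
So result = 27

Answer: 27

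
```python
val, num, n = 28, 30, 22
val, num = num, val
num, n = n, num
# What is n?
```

Trace:
`val, num, n = 28, 30, 22` → val = 28; num = 30; n = 22
`val, num = num, val` → val = 30; num = 28
`num, n = n, num` → num = 22; n = 28
So n = 28

Answer: 28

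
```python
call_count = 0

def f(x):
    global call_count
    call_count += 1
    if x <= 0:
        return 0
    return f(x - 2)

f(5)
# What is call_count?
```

Linear recursion stepping by 2: 4 calls from x=5 down to ≤0.

Answer: 4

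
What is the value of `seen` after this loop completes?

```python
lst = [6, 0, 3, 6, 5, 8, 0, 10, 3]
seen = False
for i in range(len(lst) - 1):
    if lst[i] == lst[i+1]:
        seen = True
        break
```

Check consecutive duplicates in [6, 0, 3, 6, 5, 8, 0, 10, 3]
`seen` takes the values: False

Answer: False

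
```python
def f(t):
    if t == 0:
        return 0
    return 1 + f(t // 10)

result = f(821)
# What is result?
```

Count of digits of 821: 3

Answer: 3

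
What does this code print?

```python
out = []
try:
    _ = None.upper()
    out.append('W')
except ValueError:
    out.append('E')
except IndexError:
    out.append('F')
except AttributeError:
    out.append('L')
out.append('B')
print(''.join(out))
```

Execution trace: 'L' (except AttributeError) → 'B' (after the try/except). Output: LB

Answer: LB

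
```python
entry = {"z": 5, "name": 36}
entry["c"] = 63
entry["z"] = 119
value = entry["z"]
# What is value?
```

Trace:
`entry = {"z": 5, "name": 36}` → entry = {'z': 5, 'name': 36}
`entry["c"] = 63` → entry = {'z': 5, 'name': 36, 'c': 63}
`entry["z"] = 119` → entry = {'z': 119, 'name': 36, 'c': 63}
`value = entry["z"]` → value = 119
So value = 119

Answer: 119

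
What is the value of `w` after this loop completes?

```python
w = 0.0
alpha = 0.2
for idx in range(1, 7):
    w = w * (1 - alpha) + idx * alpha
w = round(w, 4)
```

Moving average with lr=0.2
`w` takes the values: 0.0 → 0.2 → 0.56 → 1.048 → 1.6384 → 2.31072 → 3.048576 → 3.0486

Answer: 3.0486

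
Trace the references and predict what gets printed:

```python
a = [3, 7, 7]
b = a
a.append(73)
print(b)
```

Key concept: basic list aliasing.
Step by step:
`a = [3, 7, 7]` → a = [3, 7, 7]
`b = a` → b = [3, 7, 7] (same object as a)
`a.append(73)` → a = [3, 7, 7, 73] (same object as b); b = [3, 7, 7, 73] (same object as a)
`print(b)` → prints [3, 7, 7, 73]

Answer: [3, 7, 7, 73]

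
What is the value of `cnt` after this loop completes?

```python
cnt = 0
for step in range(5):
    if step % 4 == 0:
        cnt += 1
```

Count numbers divisible by 4 in range(5)
`cnt` takes the values: 0 → 1 → 2

Answer: 2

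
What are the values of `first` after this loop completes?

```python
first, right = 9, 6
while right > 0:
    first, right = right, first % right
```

GCD of 9 and 6
`first` takes the values: 9 → 6 → 3

Answer: 3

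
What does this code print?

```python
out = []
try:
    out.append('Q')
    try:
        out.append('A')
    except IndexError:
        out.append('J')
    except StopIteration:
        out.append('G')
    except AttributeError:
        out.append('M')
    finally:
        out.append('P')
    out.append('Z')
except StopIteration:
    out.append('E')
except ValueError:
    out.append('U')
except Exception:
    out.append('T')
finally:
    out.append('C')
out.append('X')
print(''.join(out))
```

Execution trace: 'Q' (try body) → 'A' (inner try body, no exception) → 'P' (inner finally) → 'Z' (try body, no exception) → 'C' (finally) → 'X' (after the try/except). Output: QAPZCX

Answer: QAPZCX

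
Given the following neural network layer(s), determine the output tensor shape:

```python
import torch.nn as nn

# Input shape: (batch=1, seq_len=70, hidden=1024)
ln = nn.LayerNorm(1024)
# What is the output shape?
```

Input: (1, 70, 1024) -> Output: (1, 70, 1024)

Answer: (1, 70, 1024)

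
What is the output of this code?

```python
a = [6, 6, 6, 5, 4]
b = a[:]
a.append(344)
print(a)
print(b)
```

Key concept: slice [:] creates copy.
Step by step:
`a = [6, 6, 6, 5, 4]` → a = [6, 6, 6, 5, 4]
`b = a[:]` → b = [6, 6, 6, 5, 4]
`a.append(344)` → a = [6, 6, 6, 5, 4, 344]
`print(a)` → prints [6, 6, 6, 5, 4, 344]
`print(b)` → prints [6, 6, 6, 5, 4]

Answer:
[6, 6, 6, 5, 4, 344]
[6, 6, 6, 5, 4]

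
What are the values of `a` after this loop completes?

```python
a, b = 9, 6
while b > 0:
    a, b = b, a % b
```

GCD of 9 and 6
`a` takes the values: 9 → 6 → 3

Answer: 3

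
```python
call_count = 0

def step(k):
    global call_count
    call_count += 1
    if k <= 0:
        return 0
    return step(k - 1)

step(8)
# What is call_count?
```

Linear recursion stepping by 1: 9 calls from k=8 down to ≤0.

Answer: 9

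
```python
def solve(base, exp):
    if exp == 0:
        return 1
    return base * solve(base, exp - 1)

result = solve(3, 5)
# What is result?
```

solve(3, 5) = 3 * 3 * 3 * 3 * 3 = 243

Answer: 243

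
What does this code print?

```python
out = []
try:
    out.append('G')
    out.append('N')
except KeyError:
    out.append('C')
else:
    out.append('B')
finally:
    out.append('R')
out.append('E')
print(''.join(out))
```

Execution trace: 'G' (try body) → 'N' (try body, no exception) → 'B' (else) → 'R' (finally) → 'E' (after the try/except). Output: GNBRE

Answer: GNBRE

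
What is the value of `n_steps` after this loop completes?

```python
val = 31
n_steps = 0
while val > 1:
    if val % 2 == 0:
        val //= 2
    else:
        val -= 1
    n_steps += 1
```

Steps to reduce 31 to 1
`n_steps` takes the values: 0 → 1 → 2 → 3 → 4 → 5 → 6 → 7 → 8

Answer: 8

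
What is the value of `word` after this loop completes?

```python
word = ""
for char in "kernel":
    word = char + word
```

Reverse 'kernel'
`word` takes the values: "" → "k" → "ek" → "rek" → "nrek" → "enrek" → "lenrek"

Answer: "lenrek"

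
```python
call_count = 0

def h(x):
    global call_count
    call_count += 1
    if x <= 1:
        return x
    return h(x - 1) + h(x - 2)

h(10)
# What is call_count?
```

Calls(x) = 1 + Calls(x-1) + Calls(x-2); Calls(0)=Calls(1)=1. For x=10 this gives 177.

Answer: 177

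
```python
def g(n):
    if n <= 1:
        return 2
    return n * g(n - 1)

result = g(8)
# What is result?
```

g(8) = 8 * 7 * 6 * 5 * 4 * 3 * 2 * 2 = 80640

Answer: 80640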